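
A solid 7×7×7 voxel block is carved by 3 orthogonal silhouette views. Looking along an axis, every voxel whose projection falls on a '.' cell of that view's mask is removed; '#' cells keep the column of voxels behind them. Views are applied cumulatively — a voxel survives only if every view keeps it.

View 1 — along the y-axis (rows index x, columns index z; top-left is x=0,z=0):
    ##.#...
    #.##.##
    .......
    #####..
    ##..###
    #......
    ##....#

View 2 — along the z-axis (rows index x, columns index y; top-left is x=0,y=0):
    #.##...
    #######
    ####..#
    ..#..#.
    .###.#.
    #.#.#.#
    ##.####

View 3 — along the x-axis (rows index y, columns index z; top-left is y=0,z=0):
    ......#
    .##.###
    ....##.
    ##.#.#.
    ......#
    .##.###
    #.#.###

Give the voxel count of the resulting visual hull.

voxel count = 47

initial block: 7^3 = 343
  1. axis=1 (XZ plane), |mask|=22  ⇒  voxels=154
  2. axis=2 (XY plane), |mask|=31  ⇒  voxels=96
  3. axis=0 (YZ plane), |mask|=23  ⇒  voxels=47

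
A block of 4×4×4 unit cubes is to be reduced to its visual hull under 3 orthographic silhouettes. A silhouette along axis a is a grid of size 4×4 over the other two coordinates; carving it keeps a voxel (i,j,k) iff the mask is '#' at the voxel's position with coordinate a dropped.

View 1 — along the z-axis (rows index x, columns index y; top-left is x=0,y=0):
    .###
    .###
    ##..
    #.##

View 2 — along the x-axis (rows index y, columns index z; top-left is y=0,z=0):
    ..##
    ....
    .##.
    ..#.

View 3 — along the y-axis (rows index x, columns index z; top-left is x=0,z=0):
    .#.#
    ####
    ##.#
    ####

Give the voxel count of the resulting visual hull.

voxel count = 10

start: 4×4×4 = 64 voxels
carve view 1 (along z, XY-mask fill 11/16): 44 voxels remain
carve view 2 (along x, YZ-mask fill 5/16): 13 voxels remain
carve view 3 (along y, XZ-mask fill 13/16): 10 voxels remain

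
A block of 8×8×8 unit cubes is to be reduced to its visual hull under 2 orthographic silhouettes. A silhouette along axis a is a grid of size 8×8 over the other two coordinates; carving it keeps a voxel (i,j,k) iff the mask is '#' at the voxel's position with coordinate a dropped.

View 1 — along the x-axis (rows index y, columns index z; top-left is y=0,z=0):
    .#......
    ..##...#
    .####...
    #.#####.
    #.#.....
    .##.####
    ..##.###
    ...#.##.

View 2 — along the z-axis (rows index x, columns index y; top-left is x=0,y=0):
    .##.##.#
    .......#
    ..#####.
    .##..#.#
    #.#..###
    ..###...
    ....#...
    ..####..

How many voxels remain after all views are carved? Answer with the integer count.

before carving: 512 voxels (8×8×8)
after view 1 [x-axis, 30 of 64 cells solid] → remaining = 240
after view 2 [z-axis, 28 of 64 cells solid] → remaining = 111

voxel count = 111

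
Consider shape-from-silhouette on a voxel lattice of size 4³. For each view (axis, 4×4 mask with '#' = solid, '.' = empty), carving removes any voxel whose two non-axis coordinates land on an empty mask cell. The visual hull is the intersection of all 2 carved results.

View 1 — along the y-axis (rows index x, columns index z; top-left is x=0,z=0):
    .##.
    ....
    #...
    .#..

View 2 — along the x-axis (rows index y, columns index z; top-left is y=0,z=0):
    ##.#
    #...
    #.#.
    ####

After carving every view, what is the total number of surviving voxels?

10 voxels

initial block: 4^3 = 64
carve view 1 (along y, XZ-mask fill 4/16): 16 voxels remain
carve view 2 (along x, YZ-mask fill 10/16): 10 voxels remain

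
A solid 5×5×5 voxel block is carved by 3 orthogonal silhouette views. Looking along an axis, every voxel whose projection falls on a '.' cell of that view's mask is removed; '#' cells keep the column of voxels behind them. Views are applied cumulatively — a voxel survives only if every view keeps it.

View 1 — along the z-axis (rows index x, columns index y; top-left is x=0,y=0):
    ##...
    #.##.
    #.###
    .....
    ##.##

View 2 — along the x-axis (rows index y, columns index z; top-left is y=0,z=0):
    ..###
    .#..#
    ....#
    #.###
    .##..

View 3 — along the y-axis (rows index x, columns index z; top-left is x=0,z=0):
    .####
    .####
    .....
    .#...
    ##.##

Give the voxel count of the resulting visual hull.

20 voxels

initial block: 5^3 = 125
step 1: project along z, AND mask (13/25) → |grid| = 65
step 2: project along x, AND mask (12/25) → |grid| = 34
step 3: project along y, AND mask (13/25) → |grid| = 20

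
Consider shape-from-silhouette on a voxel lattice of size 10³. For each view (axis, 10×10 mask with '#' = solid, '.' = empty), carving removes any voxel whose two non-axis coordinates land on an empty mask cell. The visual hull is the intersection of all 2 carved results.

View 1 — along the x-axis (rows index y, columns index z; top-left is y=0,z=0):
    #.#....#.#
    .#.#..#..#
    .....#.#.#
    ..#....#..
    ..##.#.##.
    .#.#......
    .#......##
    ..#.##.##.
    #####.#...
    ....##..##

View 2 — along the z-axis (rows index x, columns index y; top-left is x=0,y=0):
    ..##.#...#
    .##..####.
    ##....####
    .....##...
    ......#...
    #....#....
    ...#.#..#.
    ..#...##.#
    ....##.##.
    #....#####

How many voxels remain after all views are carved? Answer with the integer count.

|visual hull| = 141

before carving: 1000 voxels (10×10×10)
V1 x: intersect with YZ mask (38 set) -- 380 left
V2 z: intersect with XY mask (38 set) -- 141 left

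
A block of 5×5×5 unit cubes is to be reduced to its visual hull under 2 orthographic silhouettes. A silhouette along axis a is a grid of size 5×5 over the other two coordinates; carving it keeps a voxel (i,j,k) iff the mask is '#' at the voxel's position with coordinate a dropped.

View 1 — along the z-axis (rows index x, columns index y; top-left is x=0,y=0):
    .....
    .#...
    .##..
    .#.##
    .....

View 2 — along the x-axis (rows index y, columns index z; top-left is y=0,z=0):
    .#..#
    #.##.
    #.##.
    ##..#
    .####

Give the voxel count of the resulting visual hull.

initial block: 5^3 = 125
step 1: project along z, AND mask (6/25) → |grid| = 30
step 2: project along x, AND mask (15/25) → |grid| = 19

voxel count = 19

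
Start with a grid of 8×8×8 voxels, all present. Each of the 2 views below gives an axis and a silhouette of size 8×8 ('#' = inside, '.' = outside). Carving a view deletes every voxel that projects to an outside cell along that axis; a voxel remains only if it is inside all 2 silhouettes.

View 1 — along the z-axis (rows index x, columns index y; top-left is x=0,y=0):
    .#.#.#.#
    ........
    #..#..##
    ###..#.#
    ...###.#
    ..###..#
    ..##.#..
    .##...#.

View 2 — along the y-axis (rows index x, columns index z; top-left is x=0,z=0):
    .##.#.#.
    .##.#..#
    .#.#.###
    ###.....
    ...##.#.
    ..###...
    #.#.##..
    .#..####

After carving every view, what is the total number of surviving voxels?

full grid |V| = 512
V1 z: intersect with XY mask (27 set) -- 216 left
V2 y: intersect with XZ mask (31 set) -- 102 left

voxel count = 102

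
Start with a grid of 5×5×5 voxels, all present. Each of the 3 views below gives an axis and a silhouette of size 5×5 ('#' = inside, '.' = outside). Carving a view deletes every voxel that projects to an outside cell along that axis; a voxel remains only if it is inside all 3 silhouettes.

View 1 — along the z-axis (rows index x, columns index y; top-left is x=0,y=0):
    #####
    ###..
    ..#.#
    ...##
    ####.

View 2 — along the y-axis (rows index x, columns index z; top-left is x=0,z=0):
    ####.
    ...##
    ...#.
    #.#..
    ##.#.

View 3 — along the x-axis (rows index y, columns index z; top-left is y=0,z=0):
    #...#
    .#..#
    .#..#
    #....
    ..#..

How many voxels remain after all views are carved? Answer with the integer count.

voxel count = 14

full grid |V| = 125
[1] z-view keeps 16 columns → grid now 80
[2] y-view keeps 12 columns → grid now 44
[3] x-view keeps 8 columns → grid now 14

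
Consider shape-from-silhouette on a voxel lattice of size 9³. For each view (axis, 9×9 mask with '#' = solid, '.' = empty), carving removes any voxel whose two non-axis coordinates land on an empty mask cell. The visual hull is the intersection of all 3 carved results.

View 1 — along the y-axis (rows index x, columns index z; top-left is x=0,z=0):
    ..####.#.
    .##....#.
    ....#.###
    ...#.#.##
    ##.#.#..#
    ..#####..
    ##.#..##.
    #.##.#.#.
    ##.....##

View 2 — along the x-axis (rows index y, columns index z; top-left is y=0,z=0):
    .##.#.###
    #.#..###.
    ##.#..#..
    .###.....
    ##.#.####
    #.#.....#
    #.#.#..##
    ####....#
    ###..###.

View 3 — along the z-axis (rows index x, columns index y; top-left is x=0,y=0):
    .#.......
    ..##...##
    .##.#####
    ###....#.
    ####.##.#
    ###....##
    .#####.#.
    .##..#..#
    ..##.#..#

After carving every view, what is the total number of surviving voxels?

full grid |V| = 729
V1 y: intersect with XZ mask (40 set) -- 360 left
V2 x: intersect with YZ mask (44 set) -- 195 left
V3 z: intersect with XY mask (42 set) -- 98 left

98 voxels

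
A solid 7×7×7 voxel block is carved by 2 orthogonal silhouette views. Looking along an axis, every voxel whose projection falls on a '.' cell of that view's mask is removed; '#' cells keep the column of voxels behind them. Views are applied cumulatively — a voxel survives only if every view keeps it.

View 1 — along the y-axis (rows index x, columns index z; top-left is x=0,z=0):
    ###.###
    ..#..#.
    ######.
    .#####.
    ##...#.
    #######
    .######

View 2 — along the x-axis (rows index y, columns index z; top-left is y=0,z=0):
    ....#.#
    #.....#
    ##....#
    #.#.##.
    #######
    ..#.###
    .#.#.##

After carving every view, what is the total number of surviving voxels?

126 voxels

initial block: 7^3 = 343
after view 1 [y-axis, 35 of 49 cells solid] → remaining = 245
after view 2 [x-axis, 26 of 49 cells solid] → remaining = 126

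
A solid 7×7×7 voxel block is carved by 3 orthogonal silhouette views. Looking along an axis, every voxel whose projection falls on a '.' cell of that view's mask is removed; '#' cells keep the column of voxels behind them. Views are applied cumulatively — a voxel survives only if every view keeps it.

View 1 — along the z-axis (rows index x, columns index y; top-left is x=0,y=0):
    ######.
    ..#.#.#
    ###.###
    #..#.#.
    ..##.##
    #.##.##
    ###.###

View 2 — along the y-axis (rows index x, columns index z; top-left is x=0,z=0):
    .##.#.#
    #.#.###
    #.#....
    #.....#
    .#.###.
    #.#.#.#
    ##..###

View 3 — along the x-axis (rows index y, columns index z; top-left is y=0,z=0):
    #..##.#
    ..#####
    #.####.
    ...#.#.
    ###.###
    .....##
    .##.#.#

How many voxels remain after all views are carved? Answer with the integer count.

before carving: 343 voxels (7×7×7)
after view 1 [z-axis, 33 of 49 cells solid] → remaining = 231
after view 2 [y-axis, 26 of 49 cells solid] → remaining = 123
after view 3 [x-axis, 28 of 49 cells solid] → remaining = 71

remaining voxels: 71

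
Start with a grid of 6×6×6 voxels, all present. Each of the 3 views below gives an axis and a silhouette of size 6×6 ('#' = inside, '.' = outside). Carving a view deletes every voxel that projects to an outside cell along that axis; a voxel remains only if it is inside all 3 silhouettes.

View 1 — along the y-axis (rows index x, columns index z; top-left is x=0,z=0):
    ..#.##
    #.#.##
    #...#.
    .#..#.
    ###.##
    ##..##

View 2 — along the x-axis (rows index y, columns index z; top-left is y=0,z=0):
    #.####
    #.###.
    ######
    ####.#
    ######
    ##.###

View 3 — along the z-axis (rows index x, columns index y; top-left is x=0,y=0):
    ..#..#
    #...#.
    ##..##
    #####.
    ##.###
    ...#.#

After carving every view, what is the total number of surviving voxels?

voxel count = 55

full grid |V| = 216
V1 y: intersect with XZ mask (20 set) -- 120 left
V2 x: intersect with YZ mask (31 set) -- 101 left
V3 z: intersect with XY mask (20 set) -- 55 left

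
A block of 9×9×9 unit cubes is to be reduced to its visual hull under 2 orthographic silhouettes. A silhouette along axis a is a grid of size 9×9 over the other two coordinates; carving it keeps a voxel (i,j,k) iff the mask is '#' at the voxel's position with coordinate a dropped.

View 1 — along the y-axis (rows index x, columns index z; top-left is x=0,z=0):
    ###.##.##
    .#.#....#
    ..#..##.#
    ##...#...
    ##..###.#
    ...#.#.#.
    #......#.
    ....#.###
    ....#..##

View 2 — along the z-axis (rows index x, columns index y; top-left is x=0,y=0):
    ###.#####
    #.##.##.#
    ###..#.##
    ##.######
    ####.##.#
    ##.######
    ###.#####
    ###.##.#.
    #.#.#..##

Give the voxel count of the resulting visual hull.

|visual hull| = 243

start: 9×9×9 = 729 voxels
step 1: project along y, AND mask (35/81) → |grid| = 315
step 2: project along z, AND mask (62/81) → |grid| = 243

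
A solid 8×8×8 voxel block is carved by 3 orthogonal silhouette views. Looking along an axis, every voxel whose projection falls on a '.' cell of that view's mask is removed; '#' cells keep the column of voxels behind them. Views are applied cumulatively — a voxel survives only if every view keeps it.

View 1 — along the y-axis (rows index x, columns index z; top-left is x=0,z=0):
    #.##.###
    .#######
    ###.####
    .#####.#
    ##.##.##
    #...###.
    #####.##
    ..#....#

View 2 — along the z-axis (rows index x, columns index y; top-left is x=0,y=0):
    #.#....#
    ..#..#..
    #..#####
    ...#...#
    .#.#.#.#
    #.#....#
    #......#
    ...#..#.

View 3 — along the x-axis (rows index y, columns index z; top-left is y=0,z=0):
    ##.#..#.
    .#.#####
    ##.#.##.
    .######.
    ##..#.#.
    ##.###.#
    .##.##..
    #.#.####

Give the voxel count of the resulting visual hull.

before carving: 512 voxels (8×8×8)
step 1: project along y, AND mask (45/64) → |grid| = 360
step 2: project along z, AND mask (24/64) → |grid| = 140
step 3: project along x, AND mask (41/64) → |grid| = 95

95 voxels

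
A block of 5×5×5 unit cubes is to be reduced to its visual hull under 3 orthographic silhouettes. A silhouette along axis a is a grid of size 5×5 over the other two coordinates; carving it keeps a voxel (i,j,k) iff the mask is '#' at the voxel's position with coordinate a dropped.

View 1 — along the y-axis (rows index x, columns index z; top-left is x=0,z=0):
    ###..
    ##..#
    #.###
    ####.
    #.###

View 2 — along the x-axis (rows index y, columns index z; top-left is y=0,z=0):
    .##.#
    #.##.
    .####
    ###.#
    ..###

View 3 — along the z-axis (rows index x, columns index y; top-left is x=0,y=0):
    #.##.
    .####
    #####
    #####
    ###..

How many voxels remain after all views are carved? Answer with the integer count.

initial block: 5^3 = 125
V1 y: intersect with XZ mask (18 set) -- 90 left
V2 x: intersect with YZ mask (17 set) -- 60 left
V3 z: intersect with XY mask (20 set) -- 49 left

|visual hull| = 49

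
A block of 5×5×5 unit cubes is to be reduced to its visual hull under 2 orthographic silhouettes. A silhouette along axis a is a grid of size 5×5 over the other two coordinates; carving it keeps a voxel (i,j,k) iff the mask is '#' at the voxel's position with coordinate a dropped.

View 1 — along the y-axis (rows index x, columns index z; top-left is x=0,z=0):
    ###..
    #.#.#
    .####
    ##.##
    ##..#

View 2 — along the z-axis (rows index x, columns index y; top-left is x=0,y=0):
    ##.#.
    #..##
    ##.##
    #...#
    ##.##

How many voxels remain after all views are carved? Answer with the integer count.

|visual hull| = 54

full grid |V| = 125
[1] y-view keeps 17 columns → grid now 85
[2] z-view keeps 16 columns → grid now 54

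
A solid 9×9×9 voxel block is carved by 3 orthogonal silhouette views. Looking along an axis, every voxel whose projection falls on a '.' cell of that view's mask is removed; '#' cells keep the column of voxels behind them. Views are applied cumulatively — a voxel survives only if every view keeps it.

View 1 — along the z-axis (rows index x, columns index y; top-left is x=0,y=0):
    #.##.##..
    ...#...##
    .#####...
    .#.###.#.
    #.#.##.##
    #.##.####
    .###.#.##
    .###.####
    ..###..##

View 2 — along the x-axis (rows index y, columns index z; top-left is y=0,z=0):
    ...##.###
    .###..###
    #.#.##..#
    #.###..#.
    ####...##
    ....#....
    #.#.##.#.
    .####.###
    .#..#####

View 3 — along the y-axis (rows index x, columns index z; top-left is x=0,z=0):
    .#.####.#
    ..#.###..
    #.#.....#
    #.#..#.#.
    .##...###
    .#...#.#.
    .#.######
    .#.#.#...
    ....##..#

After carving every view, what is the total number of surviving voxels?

initial block: 9^3 = 729
step 1: project along z, AND mask (49/81) → |grid| = 441
step 2: project along x, AND mask (46/81) → |grid| = 245
step 3: project along y, AND mask (38/81) → |grid| = 111

remaining voxels: 111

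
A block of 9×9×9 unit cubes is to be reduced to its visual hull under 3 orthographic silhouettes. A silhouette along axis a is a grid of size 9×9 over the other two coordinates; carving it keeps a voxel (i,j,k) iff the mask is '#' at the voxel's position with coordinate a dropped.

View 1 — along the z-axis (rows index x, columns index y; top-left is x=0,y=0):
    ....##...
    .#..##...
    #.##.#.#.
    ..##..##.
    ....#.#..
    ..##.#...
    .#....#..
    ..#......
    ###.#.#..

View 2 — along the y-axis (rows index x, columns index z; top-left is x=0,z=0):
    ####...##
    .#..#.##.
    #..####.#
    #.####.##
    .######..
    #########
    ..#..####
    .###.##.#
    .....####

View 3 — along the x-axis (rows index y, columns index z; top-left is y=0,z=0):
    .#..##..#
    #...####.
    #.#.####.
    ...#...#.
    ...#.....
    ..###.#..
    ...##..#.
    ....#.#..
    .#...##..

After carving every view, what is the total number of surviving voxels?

before carving: 729 voxels (9×9×9)
carve view 1 (along z, XY-mask fill 27/81): 243 voxels remain
carve view 2 (along y, XZ-mask fill 53/81): 157 voxels remain
carve view 3 (along x, YZ-mask fill 30/81): 63 voxels remain

remaining voxels: 63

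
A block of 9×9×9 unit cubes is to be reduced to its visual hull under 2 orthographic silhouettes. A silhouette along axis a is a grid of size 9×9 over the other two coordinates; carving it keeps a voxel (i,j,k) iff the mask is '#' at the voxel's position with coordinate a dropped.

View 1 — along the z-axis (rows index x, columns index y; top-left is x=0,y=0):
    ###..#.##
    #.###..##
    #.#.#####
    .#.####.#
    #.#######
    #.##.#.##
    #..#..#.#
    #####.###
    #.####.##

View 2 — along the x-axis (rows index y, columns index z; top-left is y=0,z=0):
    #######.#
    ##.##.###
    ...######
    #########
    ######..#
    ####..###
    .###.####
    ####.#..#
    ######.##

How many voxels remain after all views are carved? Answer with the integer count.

remaining voxels: 423

start: 9×9×9 = 729 voxels
  1. axis=2 (XY plane), |mask|=58  ⇒  voxels=522
  2. axis=0 (YZ plane), |mask|=65  ⇒  voxels=423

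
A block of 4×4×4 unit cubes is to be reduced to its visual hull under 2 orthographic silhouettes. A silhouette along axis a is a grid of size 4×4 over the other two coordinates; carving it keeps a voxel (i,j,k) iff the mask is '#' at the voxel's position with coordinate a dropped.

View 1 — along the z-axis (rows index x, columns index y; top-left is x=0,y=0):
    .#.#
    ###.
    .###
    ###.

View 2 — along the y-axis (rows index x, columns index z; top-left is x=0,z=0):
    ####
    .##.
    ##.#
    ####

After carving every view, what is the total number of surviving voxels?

|visual hull| = 35

start: 4×4×4 = 64 voxels
[1] z-view keeps 11 columns → grid now 44
[2] y-view keeps 13 columns → grid now 35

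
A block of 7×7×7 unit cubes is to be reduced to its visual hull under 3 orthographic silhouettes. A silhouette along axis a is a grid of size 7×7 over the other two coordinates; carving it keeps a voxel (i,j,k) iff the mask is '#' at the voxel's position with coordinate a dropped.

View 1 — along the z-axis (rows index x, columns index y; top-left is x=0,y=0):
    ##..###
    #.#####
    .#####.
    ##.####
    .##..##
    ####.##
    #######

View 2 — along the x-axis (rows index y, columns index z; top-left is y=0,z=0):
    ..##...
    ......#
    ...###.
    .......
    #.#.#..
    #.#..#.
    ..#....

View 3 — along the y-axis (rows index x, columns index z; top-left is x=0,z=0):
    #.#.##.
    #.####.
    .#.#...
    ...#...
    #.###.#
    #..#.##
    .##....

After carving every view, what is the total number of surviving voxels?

start: 7×7×7 = 343 voxels
carve view 1 (along z, XY-mask fill 39/49): 273 voxels remain
carve view 2 (along x, YZ-mask fill 13/49): 73 voxels remain
carve view 3 (along y, XZ-mask fill 23/49): 38 voxels remain

remaining voxels: 38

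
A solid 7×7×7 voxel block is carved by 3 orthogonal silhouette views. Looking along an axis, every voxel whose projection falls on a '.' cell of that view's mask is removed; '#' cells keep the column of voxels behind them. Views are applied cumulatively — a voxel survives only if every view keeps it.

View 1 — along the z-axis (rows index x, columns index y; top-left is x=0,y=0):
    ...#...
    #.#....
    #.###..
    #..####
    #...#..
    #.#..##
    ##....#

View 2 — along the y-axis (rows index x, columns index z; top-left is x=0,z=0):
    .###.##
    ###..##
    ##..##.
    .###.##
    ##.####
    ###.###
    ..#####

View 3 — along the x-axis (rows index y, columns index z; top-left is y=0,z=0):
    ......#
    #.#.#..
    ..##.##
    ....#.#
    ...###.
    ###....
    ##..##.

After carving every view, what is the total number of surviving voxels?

initial block: 7^3 = 343
after view 1 [z-axis, 21 of 49 cells solid] → remaining = 147
after view 2 [y-axis, 36 of 49 cells solid] → remaining = 107
after view 3 [x-axis, 20 of 49 cells solid] → remaining = 37

37 voxels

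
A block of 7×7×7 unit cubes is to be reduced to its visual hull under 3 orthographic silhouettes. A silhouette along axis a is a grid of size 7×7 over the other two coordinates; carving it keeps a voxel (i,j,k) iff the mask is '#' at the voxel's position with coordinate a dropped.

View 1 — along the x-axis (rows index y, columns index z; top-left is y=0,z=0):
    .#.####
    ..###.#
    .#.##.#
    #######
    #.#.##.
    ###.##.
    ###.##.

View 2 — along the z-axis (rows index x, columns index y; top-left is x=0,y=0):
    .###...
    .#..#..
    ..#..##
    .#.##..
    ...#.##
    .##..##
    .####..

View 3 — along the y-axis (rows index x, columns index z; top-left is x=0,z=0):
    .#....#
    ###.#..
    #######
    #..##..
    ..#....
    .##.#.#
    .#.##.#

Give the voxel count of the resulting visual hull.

voxel count = 58

initial block: 7^3 = 343
  1. axis=0 (YZ plane), |mask|=34  ⇒  voxels=238
  2. axis=2 (XY plane), |mask|=22  ⇒  voxels=106
  3. axis=1 (XZ plane), |mask|=25  ⇒  voxels=58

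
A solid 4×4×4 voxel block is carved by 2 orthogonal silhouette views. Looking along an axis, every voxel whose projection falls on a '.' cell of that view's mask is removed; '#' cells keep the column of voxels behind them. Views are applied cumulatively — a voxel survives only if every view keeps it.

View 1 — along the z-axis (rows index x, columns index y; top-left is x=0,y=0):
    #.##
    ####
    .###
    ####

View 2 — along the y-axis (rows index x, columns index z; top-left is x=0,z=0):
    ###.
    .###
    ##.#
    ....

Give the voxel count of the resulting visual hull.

initial block: 4^3 = 64
step 1: project along z, AND mask (14/16) → |grid| = 56
step 2: project along y, AND mask (9/16) → |grid| = 30

remaining voxels: 30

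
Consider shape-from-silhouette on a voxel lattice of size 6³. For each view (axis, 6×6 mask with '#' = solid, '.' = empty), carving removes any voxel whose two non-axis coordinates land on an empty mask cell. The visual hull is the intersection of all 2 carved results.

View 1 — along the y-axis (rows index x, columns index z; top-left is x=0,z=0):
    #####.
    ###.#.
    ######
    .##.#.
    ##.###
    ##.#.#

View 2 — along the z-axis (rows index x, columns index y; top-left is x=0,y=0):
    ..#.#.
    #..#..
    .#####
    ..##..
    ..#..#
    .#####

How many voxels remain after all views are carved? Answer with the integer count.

full grid |V| = 216
carve view 1 (along y, XZ-mask fill 27/36): 162 voxels remain
carve view 2 (along z, XY-mask fill 18/36): 84 voxels remain

voxel count = 84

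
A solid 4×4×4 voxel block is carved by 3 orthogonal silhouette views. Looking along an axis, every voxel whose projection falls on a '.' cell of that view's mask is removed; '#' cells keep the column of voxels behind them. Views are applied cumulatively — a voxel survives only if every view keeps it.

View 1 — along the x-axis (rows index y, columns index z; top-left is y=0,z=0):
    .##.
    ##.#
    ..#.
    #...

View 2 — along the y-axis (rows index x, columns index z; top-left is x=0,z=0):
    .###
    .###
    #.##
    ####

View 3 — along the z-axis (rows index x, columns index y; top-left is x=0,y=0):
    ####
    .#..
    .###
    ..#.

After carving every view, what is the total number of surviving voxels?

before carving: 64 voxels (4×4×4)
V1 x: intersect with YZ mask (7 set) -- 28 left
V2 y: intersect with XZ mask (13 set) -- 22 left
V3 z: intersect with XY mask (9 set) -- 12 left

12 voxels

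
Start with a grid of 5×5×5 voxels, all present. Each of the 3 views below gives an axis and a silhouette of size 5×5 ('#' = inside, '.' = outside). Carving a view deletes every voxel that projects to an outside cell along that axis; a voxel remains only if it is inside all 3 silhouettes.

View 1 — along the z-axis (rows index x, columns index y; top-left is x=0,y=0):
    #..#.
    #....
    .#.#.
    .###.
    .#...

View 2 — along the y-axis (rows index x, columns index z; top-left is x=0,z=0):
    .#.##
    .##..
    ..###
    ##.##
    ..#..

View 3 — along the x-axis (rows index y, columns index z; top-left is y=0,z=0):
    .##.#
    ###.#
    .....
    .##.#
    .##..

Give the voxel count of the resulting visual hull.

voxel count = 16

initial block: 5^3 = 125
  1. axis=2 (XY plane), |mask|=9  ⇒  voxels=45
  2. axis=1 (XZ plane), |mask|=13  ⇒  voxels=27
  3. axis=0 (YZ plane), |mask|=12  ⇒  voxels=16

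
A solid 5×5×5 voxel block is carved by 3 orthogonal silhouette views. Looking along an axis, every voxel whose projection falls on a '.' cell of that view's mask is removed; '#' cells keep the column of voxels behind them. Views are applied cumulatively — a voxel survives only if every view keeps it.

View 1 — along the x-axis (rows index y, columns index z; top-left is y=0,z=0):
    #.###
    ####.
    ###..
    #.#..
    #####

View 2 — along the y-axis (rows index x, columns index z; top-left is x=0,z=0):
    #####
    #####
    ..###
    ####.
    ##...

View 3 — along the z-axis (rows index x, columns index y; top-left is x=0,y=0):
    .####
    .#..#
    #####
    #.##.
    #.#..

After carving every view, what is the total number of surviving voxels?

|visual hull| = 44

start: 5×5×5 = 125 voxels
  1. axis=0 (YZ plane), |mask|=18  ⇒  voxels=90
  2. axis=1 (XZ plane), |mask|=19  ⇒  voxels=70
  3. axis=2 (XY plane), |mask|=16  ⇒  voxels=44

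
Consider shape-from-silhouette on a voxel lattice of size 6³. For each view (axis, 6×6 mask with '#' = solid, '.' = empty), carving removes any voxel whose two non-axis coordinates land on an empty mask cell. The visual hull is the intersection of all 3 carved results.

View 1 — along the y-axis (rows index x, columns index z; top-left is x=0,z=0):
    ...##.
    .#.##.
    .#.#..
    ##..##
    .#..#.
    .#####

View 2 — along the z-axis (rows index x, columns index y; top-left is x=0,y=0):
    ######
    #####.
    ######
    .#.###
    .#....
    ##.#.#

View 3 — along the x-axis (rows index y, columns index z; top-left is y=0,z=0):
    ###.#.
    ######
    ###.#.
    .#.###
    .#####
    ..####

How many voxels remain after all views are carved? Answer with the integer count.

|visual hull| = 62

initial block: 6^3 = 216
[1] y-view keeps 18 columns → grid now 108
[2] z-view keeps 26 columns → grid now 77
[3] x-view keeps 27 columns → grid now 62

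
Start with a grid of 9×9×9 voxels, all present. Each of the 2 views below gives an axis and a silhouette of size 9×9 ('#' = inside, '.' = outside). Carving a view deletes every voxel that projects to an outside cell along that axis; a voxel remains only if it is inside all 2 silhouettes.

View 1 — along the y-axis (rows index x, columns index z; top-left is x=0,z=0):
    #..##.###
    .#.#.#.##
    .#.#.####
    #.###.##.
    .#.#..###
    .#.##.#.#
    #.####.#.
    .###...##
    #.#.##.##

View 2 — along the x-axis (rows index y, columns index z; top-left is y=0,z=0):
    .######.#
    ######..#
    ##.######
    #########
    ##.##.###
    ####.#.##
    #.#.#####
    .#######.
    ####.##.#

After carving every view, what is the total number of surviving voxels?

|visual hull| = 366

full grid |V| = 729
[1] y-view keeps 50 columns → grid now 450
[2] x-view keeps 66 columns → grid now 366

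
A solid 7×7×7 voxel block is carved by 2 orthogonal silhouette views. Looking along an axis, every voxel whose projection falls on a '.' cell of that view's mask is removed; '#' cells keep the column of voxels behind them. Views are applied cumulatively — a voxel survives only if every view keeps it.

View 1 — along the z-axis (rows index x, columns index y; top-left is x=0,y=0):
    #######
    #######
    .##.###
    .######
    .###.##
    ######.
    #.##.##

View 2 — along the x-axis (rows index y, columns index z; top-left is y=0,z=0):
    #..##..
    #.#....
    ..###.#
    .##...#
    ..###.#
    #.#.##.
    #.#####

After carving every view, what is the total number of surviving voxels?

start: 7×7×7 = 343 voxels
[1] z-view keeps 41 columns → grid now 287
[2] x-view keeps 26 columns → grid now 154

|visual hull| = 154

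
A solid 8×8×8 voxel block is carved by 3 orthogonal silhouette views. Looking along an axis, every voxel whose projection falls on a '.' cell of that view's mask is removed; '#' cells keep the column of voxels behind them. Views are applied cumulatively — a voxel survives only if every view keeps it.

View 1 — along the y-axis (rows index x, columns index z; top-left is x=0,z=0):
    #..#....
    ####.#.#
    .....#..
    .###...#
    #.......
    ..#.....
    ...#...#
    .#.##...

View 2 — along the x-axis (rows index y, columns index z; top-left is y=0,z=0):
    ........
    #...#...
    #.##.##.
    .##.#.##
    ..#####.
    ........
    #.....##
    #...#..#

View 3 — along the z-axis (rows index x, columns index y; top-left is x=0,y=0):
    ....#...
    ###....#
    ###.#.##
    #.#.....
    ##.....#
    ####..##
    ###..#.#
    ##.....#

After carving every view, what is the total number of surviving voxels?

initial block: 8^3 = 512
after view 1 [y-axis, 20 of 64 cells solid] → remaining = 160
after view 2 [x-axis, 23 of 64 cells solid] → remaining = 51
after view 3 [z-axis, 30 of 64 cells solid] → remaining = 20

20 voxels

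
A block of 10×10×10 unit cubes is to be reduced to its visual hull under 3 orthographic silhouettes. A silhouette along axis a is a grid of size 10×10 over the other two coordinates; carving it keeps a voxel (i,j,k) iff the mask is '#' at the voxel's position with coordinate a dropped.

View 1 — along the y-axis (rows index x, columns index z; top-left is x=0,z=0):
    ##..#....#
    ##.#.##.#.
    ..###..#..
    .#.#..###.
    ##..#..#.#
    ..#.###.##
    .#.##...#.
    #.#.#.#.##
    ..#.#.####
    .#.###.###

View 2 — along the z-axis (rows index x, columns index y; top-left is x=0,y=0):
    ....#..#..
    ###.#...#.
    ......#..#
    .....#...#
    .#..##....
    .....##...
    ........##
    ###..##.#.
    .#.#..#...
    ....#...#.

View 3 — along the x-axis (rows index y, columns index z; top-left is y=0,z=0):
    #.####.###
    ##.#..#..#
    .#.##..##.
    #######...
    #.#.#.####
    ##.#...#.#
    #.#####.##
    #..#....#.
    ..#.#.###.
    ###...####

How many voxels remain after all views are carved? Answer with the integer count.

start: 10×10×10 = 1000 voxels
  1. axis=1 (XZ plane), |mask|=53  ⇒  voxels=530
  2. axis=2 (XY plane), |mask|=29  ⇒  voxels=159
  3. axis=0 (YZ plane), |mask|=60  ⇒  voxels=93

voxel count = 93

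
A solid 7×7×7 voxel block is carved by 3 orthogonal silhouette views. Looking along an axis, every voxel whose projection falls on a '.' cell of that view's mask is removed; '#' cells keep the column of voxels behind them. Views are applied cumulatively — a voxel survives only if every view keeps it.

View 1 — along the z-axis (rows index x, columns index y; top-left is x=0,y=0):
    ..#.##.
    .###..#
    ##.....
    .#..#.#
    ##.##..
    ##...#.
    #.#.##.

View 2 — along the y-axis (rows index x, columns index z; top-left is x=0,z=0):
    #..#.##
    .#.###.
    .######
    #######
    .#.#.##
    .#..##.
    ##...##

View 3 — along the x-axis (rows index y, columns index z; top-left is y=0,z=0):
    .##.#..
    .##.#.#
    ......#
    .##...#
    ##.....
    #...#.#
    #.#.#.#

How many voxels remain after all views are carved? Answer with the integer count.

initial block: 7^3 = 343
after view 1 [z-axis, 23 of 49 cells solid] → remaining = 161
after view 2 [y-axis, 32 of 49 cells solid] → remaining = 102
after view 3 [x-axis, 20 of 49 cells solid] → remaining = 42

remaining voxels: 42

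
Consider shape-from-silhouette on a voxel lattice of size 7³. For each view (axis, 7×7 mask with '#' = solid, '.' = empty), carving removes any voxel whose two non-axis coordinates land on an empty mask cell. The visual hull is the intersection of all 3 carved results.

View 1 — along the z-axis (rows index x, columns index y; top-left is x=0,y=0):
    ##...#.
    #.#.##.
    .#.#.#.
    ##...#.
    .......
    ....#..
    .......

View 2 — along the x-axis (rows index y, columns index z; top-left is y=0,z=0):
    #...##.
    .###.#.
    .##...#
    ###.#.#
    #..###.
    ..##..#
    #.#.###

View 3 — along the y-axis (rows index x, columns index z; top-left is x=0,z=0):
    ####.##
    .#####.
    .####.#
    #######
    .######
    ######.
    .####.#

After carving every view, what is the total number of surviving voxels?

voxel count = 42

initial block: 7^3 = 343
  1. axis=2 (XY plane), |mask|=14  ⇒  voxels=98
  2. axis=0 (YZ plane), |mask|=27  ⇒  voxels=49
  3. axis=1 (XZ plane), |mask|=40  ⇒  voxels=42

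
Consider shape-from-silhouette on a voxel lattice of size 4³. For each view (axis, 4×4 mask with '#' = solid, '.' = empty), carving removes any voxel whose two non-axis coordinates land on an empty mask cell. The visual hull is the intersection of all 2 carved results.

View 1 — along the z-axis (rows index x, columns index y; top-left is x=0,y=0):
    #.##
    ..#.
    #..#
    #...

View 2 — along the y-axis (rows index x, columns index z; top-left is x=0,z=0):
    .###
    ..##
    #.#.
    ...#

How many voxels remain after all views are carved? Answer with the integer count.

remaining voxels: 16

initial block: 4^3 = 64
carve view 1 (along z, XY-mask fill 7/16): 28 voxels remain
carve view 2 (along y, XZ-mask fill 8/16): 16 voxels remain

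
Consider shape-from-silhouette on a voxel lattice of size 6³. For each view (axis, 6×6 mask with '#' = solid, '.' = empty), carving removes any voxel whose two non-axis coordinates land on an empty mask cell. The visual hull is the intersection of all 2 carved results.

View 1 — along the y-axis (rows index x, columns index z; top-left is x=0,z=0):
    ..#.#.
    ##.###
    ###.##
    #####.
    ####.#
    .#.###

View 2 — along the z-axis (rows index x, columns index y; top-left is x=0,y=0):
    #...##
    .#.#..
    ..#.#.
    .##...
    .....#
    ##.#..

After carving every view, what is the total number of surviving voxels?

full grid |V| = 216
V1 y: intersect with XZ mask (26 set) -- 156 left
V2 z: intersect with XY mask (13 set) -- 53 left

53 voxels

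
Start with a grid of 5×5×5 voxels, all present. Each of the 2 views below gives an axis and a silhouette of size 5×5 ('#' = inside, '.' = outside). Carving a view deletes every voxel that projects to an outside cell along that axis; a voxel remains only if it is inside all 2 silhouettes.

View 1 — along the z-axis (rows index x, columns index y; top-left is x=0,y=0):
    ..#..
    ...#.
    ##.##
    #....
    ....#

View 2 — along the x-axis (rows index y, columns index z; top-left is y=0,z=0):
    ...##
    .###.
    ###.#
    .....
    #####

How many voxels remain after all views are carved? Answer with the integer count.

start: 5×5×5 = 125 voxels
  1. axis=2 (XY plane), |mask|=8  ⇒  voxels=40
  2. axis=0 (YZ plane), |mask|=14  ⇒  voxels=21

voxel count = 21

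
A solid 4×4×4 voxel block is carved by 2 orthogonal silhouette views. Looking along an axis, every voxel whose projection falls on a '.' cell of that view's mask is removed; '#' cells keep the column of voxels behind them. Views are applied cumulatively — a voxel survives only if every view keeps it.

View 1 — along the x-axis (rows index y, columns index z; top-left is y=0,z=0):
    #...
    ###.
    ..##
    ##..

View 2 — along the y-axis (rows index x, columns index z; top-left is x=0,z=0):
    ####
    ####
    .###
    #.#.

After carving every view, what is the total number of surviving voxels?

full grid |V| = 64
[1] x-view keeps 8 columns → grid now 32
[2] y-view keeps 13 columns → grid now 26

26 voxels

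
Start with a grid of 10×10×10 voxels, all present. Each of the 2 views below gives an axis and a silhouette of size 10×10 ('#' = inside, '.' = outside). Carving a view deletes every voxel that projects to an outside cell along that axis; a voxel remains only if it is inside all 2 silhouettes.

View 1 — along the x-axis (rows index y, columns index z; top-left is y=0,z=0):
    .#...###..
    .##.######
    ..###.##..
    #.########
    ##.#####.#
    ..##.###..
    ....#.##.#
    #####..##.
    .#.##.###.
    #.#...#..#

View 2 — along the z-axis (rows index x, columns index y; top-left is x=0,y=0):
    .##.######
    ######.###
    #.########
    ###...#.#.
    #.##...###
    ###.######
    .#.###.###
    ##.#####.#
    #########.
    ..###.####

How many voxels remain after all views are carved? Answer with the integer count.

463 voxels

before carving: 1000 voxels (10×10×10)
  1. axis=0 (YZ plane), |mask|=60  ⇒  voxels=600
  2. axis=2 (XY plane), |mask|=77  ⇒  voxels=463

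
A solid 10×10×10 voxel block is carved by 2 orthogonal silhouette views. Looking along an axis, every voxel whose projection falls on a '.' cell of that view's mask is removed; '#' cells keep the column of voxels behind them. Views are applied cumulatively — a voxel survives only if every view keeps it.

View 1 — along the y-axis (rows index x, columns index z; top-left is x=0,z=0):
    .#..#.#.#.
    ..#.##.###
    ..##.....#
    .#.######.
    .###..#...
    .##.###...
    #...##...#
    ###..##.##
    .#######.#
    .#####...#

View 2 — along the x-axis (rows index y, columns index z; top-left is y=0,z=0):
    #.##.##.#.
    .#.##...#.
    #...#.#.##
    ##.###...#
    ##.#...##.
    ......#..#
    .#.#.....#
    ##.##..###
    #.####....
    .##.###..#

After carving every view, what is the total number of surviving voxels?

voxel count = 266

before carving: 1000 voxels (10×10×10)
[1] y-view keeps 54 columns → grid now 540
[2] x-view keeps 49 columns → grid now 266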